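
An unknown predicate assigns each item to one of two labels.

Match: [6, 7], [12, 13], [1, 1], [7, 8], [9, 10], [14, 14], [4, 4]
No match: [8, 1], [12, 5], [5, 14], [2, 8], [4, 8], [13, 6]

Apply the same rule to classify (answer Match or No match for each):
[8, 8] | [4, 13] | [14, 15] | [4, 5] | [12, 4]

Match, No match, Match, Match, No match

The common property of the 'Match' items is: |first − second| ≤ 1. No 'No match' item has it.
Match: [8, 8], since |8−8| = 0. No match: [4, 13], since |4−13| = 9. Match: [14, 15], since |14−15| = 1. Match: [4, 5], since |4−5| = 1. No match: [12, 4], since |12−4| = 8.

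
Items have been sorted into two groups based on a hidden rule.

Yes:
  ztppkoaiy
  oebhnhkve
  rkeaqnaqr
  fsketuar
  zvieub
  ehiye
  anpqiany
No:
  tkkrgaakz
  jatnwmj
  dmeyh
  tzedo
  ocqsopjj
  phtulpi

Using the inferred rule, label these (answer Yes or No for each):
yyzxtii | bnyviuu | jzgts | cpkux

No, Yes, No, No

'Yes' ⟺ has ≥ 3 vowels.
yyzxtii — 2 vowels, hence No.
bnyviuu — 3 vowels, hence Yes.
jzgts — 0 vowels, hence No.
cpkux — 1 vowel, hence No.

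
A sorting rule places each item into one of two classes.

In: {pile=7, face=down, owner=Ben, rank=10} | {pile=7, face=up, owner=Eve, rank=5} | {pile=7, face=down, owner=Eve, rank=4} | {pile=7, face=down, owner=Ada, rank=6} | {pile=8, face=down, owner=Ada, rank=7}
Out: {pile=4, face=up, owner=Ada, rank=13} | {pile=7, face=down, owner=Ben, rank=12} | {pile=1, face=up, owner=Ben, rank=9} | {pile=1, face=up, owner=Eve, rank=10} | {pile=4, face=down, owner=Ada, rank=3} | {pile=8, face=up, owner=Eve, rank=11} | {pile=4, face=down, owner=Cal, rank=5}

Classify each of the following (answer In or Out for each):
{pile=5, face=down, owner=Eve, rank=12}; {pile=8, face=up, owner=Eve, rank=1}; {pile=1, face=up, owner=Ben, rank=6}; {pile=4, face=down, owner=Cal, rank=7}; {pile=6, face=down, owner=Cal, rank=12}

A rule that fits every label: rank ≤ 10 AND pile ≥ 7 — true of each 'In' example, false of each 'Out' one.
{pile=5, face=down, owner=Eve, rank=12}: Out (rank = 12, pile = 5). {pile=8, face=up, owner=Eve, rank=1}: In (rank = 1, pile = 8). {pile=1, face=up, owner=Ben, rank=6}: Out (rank = 6, pile = 1). {pile=4, face=down, owner=Cal, rank=7}: Out (rank = 7, pile = 4). {pile=6, face=down, owner=Cal, rank=12}: Out (rank = 12, pile = 6).

Out, In, Out, Out, Out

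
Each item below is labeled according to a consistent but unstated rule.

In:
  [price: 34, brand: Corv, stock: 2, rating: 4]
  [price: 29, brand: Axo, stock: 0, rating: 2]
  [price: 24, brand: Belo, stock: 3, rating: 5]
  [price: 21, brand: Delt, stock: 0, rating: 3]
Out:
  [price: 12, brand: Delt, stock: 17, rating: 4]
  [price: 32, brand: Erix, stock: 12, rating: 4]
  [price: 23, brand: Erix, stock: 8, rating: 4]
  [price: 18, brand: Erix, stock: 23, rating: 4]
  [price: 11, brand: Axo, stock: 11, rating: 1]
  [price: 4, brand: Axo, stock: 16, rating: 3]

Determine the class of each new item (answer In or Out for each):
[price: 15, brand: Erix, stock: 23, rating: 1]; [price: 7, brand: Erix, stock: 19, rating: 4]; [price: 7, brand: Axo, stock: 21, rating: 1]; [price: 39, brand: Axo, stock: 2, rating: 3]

Every 'In' example satisfies: stock ≤ 3. None of the 'Out' examples do.
[price: 15, brand: Erix, stock: 23, rating: 1] — stock = 23, hence Out. [price: 7, brand: Erix, stock: 19, rating: 4] — stock = 19, hence Out. [price: 7, brand: Axo, stock: 21, rating: 1] — stock = 21, hence Out. [price: 39, brand: Axo, stock: 2, rating: 3] — stock = 2, hence In.

Out, Out, Out, In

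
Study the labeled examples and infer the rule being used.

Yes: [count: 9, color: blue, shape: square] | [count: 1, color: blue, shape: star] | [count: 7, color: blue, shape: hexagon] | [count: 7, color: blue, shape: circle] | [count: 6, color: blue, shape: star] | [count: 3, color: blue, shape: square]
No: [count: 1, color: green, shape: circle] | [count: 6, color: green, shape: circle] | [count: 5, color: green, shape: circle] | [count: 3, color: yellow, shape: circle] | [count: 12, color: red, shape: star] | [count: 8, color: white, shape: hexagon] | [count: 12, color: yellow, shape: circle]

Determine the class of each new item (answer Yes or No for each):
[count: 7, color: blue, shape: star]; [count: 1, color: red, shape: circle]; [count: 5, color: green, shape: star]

'Yes' ⟺ color is blue.
Yes: [count: 7, color: blue, shape: star], since color is blue. No: [count: 1, color: red, shape: circle], since color is red. No: [count: 5, color: green, shape: star], since color is green.

Yes, No, No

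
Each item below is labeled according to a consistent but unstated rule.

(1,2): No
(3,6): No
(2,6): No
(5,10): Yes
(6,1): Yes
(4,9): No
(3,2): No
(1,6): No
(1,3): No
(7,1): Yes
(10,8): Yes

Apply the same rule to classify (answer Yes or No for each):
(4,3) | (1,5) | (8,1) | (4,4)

The rule appears to be: first ≥ 5.
No: (4,3), since first 4. No: (1,5), since first 1. Yes: (8,1), since first 8. No: (4,4), since first 4.

No, No, Yes, No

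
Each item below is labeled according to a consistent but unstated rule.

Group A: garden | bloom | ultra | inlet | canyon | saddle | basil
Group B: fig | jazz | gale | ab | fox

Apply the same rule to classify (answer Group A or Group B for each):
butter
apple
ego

Group A, Group A, Group B

The rule appears to be: length ≥ 5.
butter: length 6 — meets the rule, so Group A. apple: length 5 — meets the rule, so Group A. ego: length 3 — does not satisfy this, so Group B.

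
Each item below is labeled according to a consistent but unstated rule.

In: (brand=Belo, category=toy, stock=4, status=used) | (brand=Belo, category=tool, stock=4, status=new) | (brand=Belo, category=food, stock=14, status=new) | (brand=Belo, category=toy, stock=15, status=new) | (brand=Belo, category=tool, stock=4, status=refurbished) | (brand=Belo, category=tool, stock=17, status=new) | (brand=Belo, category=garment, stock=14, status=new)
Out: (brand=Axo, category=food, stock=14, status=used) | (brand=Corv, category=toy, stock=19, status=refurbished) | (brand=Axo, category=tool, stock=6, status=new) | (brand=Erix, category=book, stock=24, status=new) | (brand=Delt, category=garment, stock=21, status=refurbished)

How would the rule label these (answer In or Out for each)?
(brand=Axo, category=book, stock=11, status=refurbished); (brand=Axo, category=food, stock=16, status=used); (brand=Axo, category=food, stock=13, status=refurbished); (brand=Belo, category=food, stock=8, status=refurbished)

Looking at the examples, the only property every 'In' case has and every 'Out' case lacks is: brand is Belo.

Out, Out, Out, In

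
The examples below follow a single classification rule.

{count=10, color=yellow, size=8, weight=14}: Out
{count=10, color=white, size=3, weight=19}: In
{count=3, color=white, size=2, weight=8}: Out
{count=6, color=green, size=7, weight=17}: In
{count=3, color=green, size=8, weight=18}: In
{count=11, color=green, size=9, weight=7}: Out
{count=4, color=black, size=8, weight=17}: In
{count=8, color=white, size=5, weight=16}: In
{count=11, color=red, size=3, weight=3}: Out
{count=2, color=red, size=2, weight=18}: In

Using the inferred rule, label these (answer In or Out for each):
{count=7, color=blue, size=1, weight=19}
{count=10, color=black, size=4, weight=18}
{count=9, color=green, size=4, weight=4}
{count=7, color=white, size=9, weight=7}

In, In, Out, Out

The classifier is using: weight ≥ 16.
{count=7, color=blue, size=1, weight=19} — weight = 19, hence In. {count=10, color=black, size=4, weight=18} — weight = 18, hence In. {count=9, color=green, size=4, weight=4} — weight = 4, hence Out. {count=7, color=white, size=9, weight=7} — weight = 7, hence Out.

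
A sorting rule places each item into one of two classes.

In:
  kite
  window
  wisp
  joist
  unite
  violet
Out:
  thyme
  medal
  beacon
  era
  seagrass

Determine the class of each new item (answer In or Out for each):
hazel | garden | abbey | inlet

Out, Out, Out, In

Rule: contains 'i'. This holds for each 'In' example and fails for each 'Out' one.
Out: hazel, since no 'i'. Out: garden, since no 'i'. Out: abbey, since no 'i'. In: inlet, since has 'i'.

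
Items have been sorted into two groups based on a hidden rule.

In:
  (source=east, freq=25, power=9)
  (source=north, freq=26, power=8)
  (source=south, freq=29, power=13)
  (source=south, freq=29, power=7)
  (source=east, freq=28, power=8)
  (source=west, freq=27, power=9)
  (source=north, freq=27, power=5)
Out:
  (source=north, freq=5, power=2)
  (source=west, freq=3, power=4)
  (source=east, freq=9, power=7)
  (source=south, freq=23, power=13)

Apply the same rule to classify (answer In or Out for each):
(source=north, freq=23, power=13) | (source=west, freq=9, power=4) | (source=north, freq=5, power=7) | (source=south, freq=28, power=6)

Out, Out, Out, In

The rule appears to be: freq ≥ 25.
(source=north, freq=23, power=13) → freq = 23 → Out.
(source=west, freq=9, power=4) → freq = 9 → Out.
(source=north, freq=5, power=7) → freq = 5 → Out.
(source=south, freq=28, power=6) → freq = 28 → In.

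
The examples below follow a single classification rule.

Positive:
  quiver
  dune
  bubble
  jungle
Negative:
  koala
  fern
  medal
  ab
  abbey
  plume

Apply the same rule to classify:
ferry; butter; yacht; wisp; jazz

One predicate separates the groups cleanly: even length AND contains 'u'.

Negative, Positive, Negative, Negative, Negative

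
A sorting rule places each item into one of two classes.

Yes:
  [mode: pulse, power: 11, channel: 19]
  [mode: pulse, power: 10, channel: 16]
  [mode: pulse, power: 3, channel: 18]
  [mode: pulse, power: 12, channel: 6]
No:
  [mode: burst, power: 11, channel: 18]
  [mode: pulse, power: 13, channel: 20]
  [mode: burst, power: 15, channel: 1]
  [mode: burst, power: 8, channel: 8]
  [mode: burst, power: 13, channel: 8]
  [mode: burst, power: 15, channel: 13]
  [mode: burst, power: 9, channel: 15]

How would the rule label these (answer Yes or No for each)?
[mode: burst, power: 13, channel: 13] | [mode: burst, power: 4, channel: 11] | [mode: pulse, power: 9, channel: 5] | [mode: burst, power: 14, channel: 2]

No, No, Yes, No

Every 'Yes' example satisfies: mode is pulse AND power ≤ 12. None of the 'No' examples do.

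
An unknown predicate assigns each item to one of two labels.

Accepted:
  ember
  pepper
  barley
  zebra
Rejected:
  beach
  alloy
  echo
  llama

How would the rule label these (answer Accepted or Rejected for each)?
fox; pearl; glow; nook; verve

Rejected, Accepted, Rejected, Rejected, Accepted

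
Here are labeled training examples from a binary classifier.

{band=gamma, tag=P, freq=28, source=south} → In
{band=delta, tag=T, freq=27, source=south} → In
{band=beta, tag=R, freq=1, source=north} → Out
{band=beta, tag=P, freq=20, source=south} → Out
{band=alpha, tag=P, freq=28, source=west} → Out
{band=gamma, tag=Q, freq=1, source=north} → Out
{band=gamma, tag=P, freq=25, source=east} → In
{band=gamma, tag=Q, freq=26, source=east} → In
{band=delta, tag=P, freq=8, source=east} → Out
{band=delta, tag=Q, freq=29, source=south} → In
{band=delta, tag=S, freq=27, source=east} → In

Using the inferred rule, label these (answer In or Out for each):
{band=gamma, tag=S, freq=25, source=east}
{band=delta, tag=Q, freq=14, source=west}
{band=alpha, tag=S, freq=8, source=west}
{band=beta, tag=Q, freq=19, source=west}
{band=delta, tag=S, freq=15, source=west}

The pattern is that an item is 'In' exactly when: band is not alpha AND freq ≥ 25.
{band=gamma, tag=S, freq=25, source=east}: In (band is gamma, freq = 25).
{band=delta, tag=Q, freq=14, source=west}: Out (band is delta, freq = 14).
{band=alpha, tag=S, freq=8, source=west}: Out (band is alpha, freq = 8).
{band=beta, tag=Q, freq=19, source=west}: Out (band is beta, freq = 19).
{band=delta, tag=S, freq=15, source=west}: Out (band is delta, freq = 15).

In, Out, Out, Out, Out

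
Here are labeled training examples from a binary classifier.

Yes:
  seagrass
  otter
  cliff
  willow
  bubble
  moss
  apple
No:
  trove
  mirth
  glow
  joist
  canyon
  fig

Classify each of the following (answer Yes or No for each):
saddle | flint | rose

The distinguishing property — has a double letter — holds for all the 'Yes' cases and none of the 'No' cases.
saddle — 'dd' doubled, hence Yes.
flint — no doubled letter, hence No.
rose — no doubled letter, hence No.

Yes, No, No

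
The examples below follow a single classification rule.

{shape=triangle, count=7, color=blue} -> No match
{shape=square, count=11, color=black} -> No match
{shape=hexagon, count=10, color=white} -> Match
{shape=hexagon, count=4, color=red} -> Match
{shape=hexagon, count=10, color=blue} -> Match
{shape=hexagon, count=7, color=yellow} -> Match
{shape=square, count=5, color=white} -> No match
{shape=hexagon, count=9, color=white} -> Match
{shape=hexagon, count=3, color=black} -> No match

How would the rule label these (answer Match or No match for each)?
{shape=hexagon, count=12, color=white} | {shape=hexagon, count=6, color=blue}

Match, Match

The simplest hypothesis consistent with all the labels is: shape is hexagon AND count ≥ 4.
{shape=hexagon, count=12, color=white}: shape is hexagon, count = 12 — satisfies this, so Match.
{shape=hexagon, count=6, color=blue}: shape is hexagon, count = 6 — satisfies this, so Match.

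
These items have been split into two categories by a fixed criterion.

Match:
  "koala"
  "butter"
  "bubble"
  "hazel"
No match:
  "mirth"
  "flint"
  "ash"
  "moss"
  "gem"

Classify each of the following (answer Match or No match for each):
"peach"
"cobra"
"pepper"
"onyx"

Every 'Match' example satisfies: has ≥ 2 vowels. None of the 'No match' examples do.

Match, Match, Match, No match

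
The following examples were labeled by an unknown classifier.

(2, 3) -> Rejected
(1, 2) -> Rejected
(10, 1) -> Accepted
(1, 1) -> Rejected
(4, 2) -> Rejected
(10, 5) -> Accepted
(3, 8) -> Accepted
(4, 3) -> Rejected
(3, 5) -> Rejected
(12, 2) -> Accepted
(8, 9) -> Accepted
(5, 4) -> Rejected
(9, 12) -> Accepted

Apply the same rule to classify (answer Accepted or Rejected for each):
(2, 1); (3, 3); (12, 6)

All 'Accepted' examples share one property — sum ≥ 11 — and every 'Rejected' example lacks it.
Rejected: (2, 1), since 2+1 = 3. Rejected: (3, 3), since 3+3 = 6. Accepted: (12, 6), since 12+6 = 18.

Rejected, Rejected, Accepted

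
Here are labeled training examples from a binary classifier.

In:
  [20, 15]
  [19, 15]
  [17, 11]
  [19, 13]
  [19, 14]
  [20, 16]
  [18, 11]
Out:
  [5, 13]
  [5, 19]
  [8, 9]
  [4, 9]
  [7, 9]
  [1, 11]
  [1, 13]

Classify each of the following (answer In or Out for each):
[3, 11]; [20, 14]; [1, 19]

The pattern is that an item is 'In' exactly when: first > second.

Out, In, Out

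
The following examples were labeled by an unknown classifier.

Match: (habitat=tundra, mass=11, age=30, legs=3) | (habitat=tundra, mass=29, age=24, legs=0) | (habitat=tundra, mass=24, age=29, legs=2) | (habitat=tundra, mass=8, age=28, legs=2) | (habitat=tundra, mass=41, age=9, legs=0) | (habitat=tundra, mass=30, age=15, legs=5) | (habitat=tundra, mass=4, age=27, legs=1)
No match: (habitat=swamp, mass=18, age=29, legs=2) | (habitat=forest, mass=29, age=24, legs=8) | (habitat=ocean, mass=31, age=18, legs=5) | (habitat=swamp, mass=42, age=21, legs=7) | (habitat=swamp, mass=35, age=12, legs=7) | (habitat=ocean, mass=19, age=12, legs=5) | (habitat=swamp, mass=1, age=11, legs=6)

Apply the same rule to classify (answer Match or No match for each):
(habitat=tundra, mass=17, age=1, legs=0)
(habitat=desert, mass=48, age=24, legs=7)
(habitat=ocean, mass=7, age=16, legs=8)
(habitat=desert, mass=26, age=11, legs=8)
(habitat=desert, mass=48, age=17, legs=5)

Match, No match, No match, No match, No match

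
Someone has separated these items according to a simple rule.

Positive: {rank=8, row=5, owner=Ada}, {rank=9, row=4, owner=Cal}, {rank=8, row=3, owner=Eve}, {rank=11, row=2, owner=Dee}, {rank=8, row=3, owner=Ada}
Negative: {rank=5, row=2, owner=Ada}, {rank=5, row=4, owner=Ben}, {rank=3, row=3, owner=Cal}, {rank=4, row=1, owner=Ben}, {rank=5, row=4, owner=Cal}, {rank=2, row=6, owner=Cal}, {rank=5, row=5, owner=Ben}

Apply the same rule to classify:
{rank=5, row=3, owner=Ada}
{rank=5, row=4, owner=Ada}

Negative, Negative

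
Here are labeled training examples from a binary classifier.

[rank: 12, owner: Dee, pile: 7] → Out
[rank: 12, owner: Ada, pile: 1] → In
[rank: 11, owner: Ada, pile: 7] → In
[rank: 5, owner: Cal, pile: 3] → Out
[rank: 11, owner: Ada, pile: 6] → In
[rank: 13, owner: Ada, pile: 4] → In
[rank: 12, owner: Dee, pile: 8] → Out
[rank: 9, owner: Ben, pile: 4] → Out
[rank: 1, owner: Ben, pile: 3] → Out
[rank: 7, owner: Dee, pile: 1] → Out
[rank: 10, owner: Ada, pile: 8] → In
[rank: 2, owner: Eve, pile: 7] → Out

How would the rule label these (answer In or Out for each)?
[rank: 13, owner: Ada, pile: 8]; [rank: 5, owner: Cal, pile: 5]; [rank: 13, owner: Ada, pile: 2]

'In' ⟺ owner is Ada.
[rank: 13, owner: Ada, pile: 8]: owner is Ada — meets the rule, so In. [rank: 5, owner: Cal, pile: 5]: owner is Cal — doesn't match, so Out. [rank: 13, owner: Ada, pile: 2]: owner is Ada — meets the rule, so In.

In, Out, In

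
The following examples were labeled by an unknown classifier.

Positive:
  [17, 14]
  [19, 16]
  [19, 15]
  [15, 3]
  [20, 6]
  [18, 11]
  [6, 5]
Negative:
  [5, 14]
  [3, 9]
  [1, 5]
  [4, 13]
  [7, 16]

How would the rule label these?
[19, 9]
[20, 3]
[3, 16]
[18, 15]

All 'Positive' examples share one property — first > second — and every 'Negative' example lacks it.

Positive, Positive, Negative, Positive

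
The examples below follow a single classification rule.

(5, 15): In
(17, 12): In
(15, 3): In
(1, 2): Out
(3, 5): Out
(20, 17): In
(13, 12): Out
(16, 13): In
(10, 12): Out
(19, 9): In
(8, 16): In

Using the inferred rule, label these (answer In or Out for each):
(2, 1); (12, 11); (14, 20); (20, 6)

Every 'In' example satisfies: max ≥ 15. None of the 'Out' examples do.

Out, Out, In, In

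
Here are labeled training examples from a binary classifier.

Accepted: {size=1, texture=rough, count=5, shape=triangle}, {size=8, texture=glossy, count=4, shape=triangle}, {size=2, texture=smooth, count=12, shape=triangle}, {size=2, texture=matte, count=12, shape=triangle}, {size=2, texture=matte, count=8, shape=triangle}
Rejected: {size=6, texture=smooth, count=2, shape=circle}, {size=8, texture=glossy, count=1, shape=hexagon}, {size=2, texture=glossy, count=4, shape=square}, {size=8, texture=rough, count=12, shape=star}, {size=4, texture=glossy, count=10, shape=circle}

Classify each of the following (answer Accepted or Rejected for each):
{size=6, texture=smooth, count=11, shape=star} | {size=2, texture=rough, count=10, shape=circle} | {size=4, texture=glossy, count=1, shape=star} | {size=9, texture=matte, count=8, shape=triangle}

Rejected, Rejected, Rejected, Accepted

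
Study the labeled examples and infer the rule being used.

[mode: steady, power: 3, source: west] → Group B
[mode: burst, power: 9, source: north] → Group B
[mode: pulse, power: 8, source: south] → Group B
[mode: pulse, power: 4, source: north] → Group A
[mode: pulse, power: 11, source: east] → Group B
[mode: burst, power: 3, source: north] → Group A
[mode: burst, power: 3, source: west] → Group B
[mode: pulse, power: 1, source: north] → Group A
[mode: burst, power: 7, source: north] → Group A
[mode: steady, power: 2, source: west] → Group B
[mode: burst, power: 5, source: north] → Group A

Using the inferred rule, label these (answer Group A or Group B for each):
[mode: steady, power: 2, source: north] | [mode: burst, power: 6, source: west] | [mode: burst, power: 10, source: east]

Group A, Group B, Group B

'Group A' ⟺ source is north AND power ≤ 7.
[mode: steady, power: 2, source: north]: source is north, power = 2, checks out → Group A.
[mode: burst, power: 6, source: west]: source is west, power = 6, does not fit → Group B.
[mode: burst, power: 10, source: east]: source is east, power = 10, does not fit → Group B.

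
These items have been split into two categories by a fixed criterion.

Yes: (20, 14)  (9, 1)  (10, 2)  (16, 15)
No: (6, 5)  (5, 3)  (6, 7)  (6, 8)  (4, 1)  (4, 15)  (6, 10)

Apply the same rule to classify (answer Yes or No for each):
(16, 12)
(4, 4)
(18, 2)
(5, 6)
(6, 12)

The rule appears to be: first ≥ 7.
(16, 12): first 16 — fits, so Yes. (4, 4): first 4 — fails this test, so No. (18, 2): first 18 — fits, so Yes. (5, 6): first 5 — fails this test, so No. (6, 12): first 6 — fails this test, so No.

Yes, No, Yes, No, No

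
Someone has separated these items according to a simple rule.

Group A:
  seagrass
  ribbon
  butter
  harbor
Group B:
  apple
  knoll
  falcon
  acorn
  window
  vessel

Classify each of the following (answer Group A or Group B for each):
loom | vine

A rule that fits every label: even length AND contains 'r' — true of each 'Group A' example, false of each 'Group B' one.
loom → length 4, no 'r' → Group B.
vine → length 4, no 'r' → Group B.

Group B, Group B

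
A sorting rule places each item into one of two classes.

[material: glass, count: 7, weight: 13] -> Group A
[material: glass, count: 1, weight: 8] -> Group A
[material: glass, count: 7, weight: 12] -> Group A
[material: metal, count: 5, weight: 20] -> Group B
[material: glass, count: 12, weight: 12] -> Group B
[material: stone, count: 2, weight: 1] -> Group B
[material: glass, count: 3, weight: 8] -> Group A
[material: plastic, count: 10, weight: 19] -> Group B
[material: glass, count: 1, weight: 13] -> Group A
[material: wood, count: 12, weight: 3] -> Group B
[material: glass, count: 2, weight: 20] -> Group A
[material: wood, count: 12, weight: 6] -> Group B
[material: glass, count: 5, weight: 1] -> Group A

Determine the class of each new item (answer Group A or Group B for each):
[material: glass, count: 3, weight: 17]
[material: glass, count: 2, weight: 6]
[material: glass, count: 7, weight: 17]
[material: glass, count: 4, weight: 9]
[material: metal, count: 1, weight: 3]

Group A, Group A, Group A, Group A, Group B

One predicate separates the groups cleanly: material is glass AND count ≤ 7.
[material: glass, count: 3, weight: 17]: Group A (material is glass, count = 3).
[material: glass, count: 2, weight: 6]: Group A (material is glass, count = 2).
[material: glass, count: 7, weight: 17]: Group A (material is glass, count = 7).
[material: glass, count: 4, weight: 9]: Group A (material is glass, count = 4).
[material: metal, count: 1, weight: 3]: Group B (material is metal, count = 1).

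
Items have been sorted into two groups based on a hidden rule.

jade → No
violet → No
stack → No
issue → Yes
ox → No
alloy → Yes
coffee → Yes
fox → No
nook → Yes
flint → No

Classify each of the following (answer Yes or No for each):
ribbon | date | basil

Yes, No, No

One predicate separates the groups cleanly: has a double letter.
Yes: ribbon, since 'bb' doubled.
No: date, since no doubled letter.
No: basil, since no doubled letter.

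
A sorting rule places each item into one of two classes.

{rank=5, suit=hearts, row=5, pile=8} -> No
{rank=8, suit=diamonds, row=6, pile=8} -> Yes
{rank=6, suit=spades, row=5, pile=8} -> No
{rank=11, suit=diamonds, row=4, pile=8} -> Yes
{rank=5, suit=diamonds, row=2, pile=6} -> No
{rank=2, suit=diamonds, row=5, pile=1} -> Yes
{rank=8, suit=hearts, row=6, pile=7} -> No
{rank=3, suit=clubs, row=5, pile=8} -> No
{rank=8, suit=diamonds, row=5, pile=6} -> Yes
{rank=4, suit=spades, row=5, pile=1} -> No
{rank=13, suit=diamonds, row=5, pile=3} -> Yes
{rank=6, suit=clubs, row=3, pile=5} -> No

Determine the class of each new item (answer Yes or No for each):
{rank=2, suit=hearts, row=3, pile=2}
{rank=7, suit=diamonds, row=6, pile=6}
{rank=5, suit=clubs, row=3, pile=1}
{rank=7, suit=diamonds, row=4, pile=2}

The rule appears to be: suit is diamonds AND row ≥ 3.

No, Yes, No, Yes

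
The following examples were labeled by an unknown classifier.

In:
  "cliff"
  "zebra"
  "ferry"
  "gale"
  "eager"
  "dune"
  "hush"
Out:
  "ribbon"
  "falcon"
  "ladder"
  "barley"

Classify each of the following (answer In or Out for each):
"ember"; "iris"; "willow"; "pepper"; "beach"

In, In, Out, Out, In

A rule that fits every label: length ≤ 5 — true of each 'In' example, false of each 'Out' one.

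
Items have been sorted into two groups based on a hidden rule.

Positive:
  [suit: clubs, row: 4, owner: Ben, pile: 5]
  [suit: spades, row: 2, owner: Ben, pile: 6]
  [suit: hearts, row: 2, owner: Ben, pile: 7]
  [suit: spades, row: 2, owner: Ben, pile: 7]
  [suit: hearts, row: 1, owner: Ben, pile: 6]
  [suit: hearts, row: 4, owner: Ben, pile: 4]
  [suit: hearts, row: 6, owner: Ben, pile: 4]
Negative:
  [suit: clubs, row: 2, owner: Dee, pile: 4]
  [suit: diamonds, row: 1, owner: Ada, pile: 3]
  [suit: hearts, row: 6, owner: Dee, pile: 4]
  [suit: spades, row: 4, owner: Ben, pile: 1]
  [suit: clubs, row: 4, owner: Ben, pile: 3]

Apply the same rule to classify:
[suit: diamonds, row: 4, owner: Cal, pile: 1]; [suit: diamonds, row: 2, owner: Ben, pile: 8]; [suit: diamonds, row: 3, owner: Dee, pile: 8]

The pattern is that an item is 'Positive' exactly when: owner is Ben AND pile ≥ 4.

Negative, Positive, Negative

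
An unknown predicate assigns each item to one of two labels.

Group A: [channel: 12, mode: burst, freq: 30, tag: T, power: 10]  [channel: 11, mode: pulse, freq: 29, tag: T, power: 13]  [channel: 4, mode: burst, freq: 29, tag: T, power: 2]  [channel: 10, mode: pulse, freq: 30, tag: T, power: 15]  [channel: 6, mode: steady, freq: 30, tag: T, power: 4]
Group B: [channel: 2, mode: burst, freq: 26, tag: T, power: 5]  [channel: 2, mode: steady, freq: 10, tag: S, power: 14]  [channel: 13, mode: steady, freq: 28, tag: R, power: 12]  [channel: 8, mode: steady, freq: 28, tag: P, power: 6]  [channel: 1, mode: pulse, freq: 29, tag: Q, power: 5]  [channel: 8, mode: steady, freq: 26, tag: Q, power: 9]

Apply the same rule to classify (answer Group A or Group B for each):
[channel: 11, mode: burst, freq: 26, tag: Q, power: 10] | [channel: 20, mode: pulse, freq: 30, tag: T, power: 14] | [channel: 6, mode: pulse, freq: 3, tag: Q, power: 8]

Group B, Group A, Group B

Every 'Group A' example satisfies: tag is T AND freq ≥ 28. None of the 'Group B' examples do.
[channel: 11, mode: burst, freq: 26, tag: Q, power: 10]: tag is Q, freq = 26 — does not pass, so Group B. [channel: 20, mode: pulse, freq: 30, tag: T, power: 14]: tag is T, freq = 30 — satisfies this, so Group A. [channel: 6, mode: pulse, freq: 3, tag: Q, power: 8]: tag is Q, freq = 3 — does not pass, so Group B.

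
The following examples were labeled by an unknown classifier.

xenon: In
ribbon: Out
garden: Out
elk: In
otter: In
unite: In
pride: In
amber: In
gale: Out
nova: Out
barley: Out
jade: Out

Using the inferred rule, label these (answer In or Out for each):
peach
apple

In, In

Checking candidate rules against both groups, what survives is: odd length.
peach — length 5, hence In.
apple — length 5, hence In.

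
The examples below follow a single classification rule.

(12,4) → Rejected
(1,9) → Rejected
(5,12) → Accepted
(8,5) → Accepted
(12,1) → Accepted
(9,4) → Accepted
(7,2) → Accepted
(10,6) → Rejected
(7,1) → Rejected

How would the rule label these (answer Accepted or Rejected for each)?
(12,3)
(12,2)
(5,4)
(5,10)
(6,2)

One predicate separates the groups cleanly: sum is odd.

Accepted, Rejected, Accepted, Accepted, Rejected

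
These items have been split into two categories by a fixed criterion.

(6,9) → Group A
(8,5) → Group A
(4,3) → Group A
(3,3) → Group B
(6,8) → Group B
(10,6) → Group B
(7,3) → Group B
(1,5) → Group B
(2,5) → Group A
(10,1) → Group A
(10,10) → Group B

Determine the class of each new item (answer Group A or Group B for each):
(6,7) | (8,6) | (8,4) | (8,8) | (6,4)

Group A, Group B, Group B, Group B, Group B

The classifier is using: sum is odd.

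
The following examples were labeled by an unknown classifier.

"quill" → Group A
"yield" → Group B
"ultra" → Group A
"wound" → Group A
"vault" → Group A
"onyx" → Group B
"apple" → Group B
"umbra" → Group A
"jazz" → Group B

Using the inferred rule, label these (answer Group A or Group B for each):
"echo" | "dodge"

Group B, Group B

Rule: contains 'u'. This holds for each 'Group A' example and fails for each 'Group B' one.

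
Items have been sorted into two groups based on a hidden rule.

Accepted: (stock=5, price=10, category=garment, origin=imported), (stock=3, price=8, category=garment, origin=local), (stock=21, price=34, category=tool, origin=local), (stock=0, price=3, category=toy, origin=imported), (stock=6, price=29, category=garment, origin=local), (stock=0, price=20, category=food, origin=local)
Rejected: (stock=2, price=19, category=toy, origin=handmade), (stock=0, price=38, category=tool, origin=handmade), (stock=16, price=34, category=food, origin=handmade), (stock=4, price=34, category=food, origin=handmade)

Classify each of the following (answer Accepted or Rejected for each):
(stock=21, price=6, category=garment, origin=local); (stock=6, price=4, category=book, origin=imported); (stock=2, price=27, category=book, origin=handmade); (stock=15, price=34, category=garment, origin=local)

Checking candidate rules against both groups, what survives is: origin is not handmade.
(stock=21, price=6, category=garment, origin=local): origin is local, checks out → Accepted. (stock=6, price=4, category=book, origin=imported): origin is imported, checks out → Accepted. (stock=2, price=27, category=book, origin=handmade): origin is handmade, doesn't qualify → Rejected. (stock=15, price=34, category=garment, origin=local): origin is local, checks out → Accepted.

Accepted, Accepted, Rejected, Accepted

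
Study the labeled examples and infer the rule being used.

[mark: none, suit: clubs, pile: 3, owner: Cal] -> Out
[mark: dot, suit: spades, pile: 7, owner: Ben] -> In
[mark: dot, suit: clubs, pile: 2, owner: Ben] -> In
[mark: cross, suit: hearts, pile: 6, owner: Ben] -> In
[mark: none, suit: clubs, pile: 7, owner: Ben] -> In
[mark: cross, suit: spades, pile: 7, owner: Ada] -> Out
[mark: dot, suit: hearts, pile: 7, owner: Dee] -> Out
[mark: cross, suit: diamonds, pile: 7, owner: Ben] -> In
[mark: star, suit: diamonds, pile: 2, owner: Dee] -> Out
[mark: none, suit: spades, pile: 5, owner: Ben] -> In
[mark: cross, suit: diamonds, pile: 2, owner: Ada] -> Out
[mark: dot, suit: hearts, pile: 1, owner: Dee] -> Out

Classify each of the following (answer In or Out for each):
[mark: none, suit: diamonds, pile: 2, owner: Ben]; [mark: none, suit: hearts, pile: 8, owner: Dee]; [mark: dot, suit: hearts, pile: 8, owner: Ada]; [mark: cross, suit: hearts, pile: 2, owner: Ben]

The distinguishing property — owner is Ben — holds for all the 'In' cases and none of the 'Out' cases.
[mark: none, suit: diamonds, pile: 2, owner: Ben]: owner is Ben — passes, so In. [mark: none, suit: hearts, pile: 8, owner: Dee]: owner is Dee — doesn't qualify, so Out. [mark: dot, suit: hearts, pile: 8, owner: Ada]: owner is Ada — doesn't qualify, so Out. [mark: cross, suit: hearts, pile: 2, owner: Ben]: owner is Ben — passes, so In.

In, Out, Out, In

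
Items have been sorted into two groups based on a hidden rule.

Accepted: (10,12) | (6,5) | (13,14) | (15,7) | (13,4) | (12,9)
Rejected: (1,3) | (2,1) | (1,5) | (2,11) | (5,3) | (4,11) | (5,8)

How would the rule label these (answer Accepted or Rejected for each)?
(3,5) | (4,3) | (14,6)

Rejected, Rejected, Accepted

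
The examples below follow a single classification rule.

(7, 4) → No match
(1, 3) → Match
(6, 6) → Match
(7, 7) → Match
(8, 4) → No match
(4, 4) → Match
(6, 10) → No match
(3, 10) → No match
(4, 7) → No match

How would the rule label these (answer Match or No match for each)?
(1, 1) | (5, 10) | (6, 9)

The distinguishing property — |first − second| ≤ 2 — holds for all the 'Match' cases and none of the 'No match' cases.
(1, 1) — |1−1| = 0, hence Match. (5, 10) — |5−10| = 5, hence No match. (6, 9) — |6−9| = 3, hence No match.

Match, No match, No match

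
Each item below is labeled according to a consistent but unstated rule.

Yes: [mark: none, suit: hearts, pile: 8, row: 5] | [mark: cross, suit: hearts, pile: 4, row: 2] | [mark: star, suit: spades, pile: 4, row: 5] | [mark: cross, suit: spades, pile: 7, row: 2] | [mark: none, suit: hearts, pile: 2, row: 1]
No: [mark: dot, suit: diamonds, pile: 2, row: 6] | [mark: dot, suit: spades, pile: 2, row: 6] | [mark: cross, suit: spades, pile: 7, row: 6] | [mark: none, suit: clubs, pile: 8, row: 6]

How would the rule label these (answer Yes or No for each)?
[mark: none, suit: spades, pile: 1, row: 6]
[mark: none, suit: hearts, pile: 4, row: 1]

No, Yes

Rule: row ≤ 5. This holds for each 'Yes' example and fails for each 'No' one.
[mark: none, suit: spades, pile: 1, row: 6]: row = 6 — fails this test, so No.
[mark: none, suit: hearts, pile: 4, row: 1]: row = 1 — satisfies this, so Yes.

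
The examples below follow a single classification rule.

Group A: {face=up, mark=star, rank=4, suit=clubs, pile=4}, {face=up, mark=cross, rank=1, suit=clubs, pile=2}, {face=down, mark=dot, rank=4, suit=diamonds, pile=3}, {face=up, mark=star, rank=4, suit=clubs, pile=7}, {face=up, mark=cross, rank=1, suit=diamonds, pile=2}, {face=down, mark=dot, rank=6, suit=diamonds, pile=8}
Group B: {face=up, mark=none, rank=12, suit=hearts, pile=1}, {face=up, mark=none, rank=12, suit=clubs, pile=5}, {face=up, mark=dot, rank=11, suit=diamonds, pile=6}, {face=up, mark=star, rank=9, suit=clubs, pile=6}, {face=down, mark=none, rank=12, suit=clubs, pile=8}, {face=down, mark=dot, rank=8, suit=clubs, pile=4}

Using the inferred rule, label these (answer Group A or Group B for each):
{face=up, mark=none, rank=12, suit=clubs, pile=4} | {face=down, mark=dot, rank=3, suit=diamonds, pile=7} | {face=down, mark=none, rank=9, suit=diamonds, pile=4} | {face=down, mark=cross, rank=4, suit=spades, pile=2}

One predicate separates the groups cleanly: rank ≤ 6.
{face=up, mark=none, rank=12, suit=clubs, pile=4} — rank = 12, hence Group B. {face=down, mark=dot, rank=3, suit=diamonds, pile=7} — rank = 3, hence Group A. {face=down, mark=none, rank=9, suit=diamonds, pile=4} — rank = 9, hence Group B. {face=down, mark=cross, rank=4, suit=spades, pile=2} — rank = 4, hence Group A.

Group B, Group A, Group B, Group A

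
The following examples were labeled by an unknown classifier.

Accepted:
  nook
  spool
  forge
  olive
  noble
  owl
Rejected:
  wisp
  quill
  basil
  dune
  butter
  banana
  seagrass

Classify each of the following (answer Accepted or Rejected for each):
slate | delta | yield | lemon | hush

The common property of the 'Accepted' items is: contains 'o'. No 'Rejected' item has it.
slate → no 'o' → Rejected.
delta → no 'o' → Rejected.
yield → no 'o' → Rejected.
lemon → has 'o' → Accepted.
hush → no 'o' → Rejected.

Rejected, Rejected, Rejected, Accepted, Rejected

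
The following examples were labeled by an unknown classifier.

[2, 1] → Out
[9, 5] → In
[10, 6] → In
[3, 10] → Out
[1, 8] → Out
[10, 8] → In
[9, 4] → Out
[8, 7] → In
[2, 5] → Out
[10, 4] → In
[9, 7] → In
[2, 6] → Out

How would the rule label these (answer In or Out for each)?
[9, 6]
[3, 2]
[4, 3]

In, Out, Out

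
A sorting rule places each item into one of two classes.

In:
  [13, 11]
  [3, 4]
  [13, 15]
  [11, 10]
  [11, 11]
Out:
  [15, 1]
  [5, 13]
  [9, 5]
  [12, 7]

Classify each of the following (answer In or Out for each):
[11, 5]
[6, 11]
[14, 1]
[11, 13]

The common property of the 'In' items is: |first − second| ≤ 2. No 'Out' item has it.
[11, 5]: |11−5| = 6, fails the rule → Out. [6, 11]: |6−11| = 5, fails the rule → Out. [14, 1]: |14−1| = 13, fails the rule → Out. [11, 13]: |11−13| = 2, passes → In.

Out, Out, Out, In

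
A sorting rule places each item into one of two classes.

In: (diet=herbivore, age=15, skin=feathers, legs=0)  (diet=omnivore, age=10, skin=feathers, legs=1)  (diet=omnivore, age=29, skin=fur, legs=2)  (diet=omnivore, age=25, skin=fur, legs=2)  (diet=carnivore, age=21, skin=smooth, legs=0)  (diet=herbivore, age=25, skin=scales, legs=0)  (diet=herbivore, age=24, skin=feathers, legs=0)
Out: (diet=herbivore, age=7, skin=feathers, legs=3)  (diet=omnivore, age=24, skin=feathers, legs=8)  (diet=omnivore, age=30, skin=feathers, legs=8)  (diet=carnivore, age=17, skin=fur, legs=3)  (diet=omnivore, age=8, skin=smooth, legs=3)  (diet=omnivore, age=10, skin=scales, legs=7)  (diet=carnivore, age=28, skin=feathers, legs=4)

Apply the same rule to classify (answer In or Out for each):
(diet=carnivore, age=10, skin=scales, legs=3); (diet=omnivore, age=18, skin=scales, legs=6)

Out, Out

Rule: legs ≤ 2. This holds for each 'In' example and fails for each 'Out' one.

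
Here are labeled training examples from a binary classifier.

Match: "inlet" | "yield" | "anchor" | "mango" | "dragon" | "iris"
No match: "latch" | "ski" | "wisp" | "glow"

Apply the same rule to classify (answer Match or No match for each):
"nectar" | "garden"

Match, Match

The simplest hypothesis consistent with all the labels is: has ≥ 2 vowels.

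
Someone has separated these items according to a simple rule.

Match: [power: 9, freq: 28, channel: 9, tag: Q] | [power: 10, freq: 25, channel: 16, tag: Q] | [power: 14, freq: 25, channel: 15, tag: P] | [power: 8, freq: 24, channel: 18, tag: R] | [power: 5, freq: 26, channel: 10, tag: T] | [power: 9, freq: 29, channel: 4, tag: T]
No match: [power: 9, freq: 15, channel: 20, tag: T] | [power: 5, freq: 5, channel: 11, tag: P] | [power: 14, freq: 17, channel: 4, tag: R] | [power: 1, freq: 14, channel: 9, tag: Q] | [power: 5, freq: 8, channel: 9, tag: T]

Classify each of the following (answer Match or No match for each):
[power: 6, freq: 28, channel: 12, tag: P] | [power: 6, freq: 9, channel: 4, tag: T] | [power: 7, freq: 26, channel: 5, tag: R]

Match, No match, Match

All 'Match' examples share one property — freq ≥ 24 — and every 'No match' example lacks it.
[power: 6, freq: 28, channel: 12, tag: P]: freq = 28 — fits, so Match. [power: 6, freq: 9, channel: 4, tag: T]: freq = 9 — doesn't match, so No match. [power: 7, freq: 26, channel: 5, tag: R]: freq = 26 — fits, so Match.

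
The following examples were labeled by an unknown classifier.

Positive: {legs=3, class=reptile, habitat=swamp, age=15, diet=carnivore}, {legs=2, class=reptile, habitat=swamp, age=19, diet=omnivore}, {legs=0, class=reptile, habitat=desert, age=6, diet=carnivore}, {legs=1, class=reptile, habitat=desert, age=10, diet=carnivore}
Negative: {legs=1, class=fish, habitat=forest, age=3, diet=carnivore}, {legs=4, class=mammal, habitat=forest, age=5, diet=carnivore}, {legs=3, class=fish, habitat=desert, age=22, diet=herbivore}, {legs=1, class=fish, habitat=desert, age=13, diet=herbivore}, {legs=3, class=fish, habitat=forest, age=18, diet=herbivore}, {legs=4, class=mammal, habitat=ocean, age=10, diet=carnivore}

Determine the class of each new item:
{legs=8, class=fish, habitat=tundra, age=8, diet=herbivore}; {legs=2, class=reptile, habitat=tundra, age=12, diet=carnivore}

Rule: class is reptile. This holds for each 'Positive' example and fails for each 'Negative' one.
Negative: {legs=8, class=fish, habitat=tundra, age=8, diet=herbivore}, since class is fish. Positive: {legs=2, class=reptile, habitat=tundra, age=12, diet=carnivore}, since class is reptile.

Negative, Positive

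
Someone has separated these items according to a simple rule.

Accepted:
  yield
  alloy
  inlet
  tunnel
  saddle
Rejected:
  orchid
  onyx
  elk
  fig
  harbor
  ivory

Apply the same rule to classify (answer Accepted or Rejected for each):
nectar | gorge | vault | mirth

Rejected, Rejected, Accepted, Rejected

Every 'Accepted' example satisfies: length ≥ 4 AND contains 'l'. None of the 'Rejected' examples do.
nectar: Rejected (length 6, no 'l').
gorge: Rejected (length 5, no 'l').
vault: Accepted (length 5, has 'l').
mirth: Rejected (length 5, no 'l').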